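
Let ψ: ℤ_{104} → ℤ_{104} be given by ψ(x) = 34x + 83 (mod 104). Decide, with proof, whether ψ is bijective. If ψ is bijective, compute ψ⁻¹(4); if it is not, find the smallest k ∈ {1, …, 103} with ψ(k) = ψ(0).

52

By definition, injectivity means: for all u, v in the domain, ψ(u) = ψ(v) implies u = v.
We have gcd(34, 104) = 2 > 1. Taking u = 0 and v = 52: ψ(0) = 83 and ψ(52) = 34·52 + 83 = 1851 ≡ 83 (mod 104).
So ψ(0) = ψ(52) while 0 ≠ 52, hence ψ is not injective, hence not bijective.
Since ψ is not bijective, we find the least positive k with ψ(k) = ψ(0): this means 34k ≡ 0 (mod 104), i.e. 104 ∣ 34k. Since gcd(34, 104) = 2, dividing through by 2 this holds exactly when 52 ∣ 17k, and as gcd(17, 52) = 1, exactly when 52 ∣ k.
The smallest positive such k is 52.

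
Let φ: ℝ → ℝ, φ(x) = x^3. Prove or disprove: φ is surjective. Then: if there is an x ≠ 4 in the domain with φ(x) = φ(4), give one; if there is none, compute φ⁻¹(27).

3

For any y ∈ ℝ, x = y^{1/3} ∈ ℝ gives φ(x) = y, so φ is surjective.
Since x ↦ x^3 is strictly increasing on ℝ, it is injective there, so no x ≠ 4 in the domain has φ(x) = φ(4). We therefore compute φ⁻¹(27) = 27^{1/3} = 3 (indeed 3^3 = 27).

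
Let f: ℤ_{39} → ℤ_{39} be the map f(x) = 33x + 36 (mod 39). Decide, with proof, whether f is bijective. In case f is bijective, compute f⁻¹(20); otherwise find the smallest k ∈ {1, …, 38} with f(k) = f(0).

We have gcd(33, 39) = 3 > 1. Taking u = 0 and v = 13: f(0) = 36 and f(13) = 33·13 + 36 = 465 ≡ 36 (mod 39).
So f(0) = f(13) while 0 ≠ 13, hence f is not injective, hence not bijective.
Since f is not bijective, we find the least positive k with f(k) = f(0): this means 33k ≡ 0 (mod 39), i.e. 39 ∣ 33k. Since gcd(33, 39) = 3, dividing through by 3 this holds exactly when 13 ∣ 11k, and as gcd(11, 13) = 1, exactly when 13 ∣ k.
The smallest positive such k is 13.

13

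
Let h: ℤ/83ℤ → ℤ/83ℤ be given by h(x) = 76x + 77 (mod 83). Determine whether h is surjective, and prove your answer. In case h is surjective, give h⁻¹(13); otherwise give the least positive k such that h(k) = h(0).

21

By definition, surjectivity means every element of the codomain has a preimage under h.
Since gcd(76, 83) = 1, 76 is invertible modulo 83. Euclid's algorithm: 83 = 1·76 + 7, 76 = 10·7 + 6, 7 = 1·6 + 1; back-substituting gives 1 = 71·76 − 65·83, so 76⁻¹ ≡ 71 (mod 83).
For any y ∈ ℤ/83ℤ, x = 71(y − 77) mod 83 satisfies h(x) = 76·71(y − 77) + 77 ≡ y (since 76·71 ≡ 1 mod 83). So every y has a preimage.
Hence h is surjective.
Since h is surjective, we find h⁻¹(13): we need 76x ≡ 13 − 77 ≡ 19 (mod 83). Using 76⁻¹ = 71: x ≡ 71·19 = 1349 = 16·83 + 21, so x = 21.
Check: h(21) = 76·21 + 77 = 1673 = 20·83 + 13 ≡ 13 (mod 83).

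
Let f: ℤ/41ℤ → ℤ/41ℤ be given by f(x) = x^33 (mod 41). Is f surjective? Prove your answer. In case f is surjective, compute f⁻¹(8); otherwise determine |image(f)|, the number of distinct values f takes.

Since 41 is prime, the nonzero elements of ℤ/41ℤ form a cyclic group of order 40.
As gcd(33, 40) = 1, raising to the 33rd power is a bijection on this group: if u^33 ≡ v^33 then (uv^{−1})^33 = 1, and the only element of order dividing gcd(33, 40) = 1 is 1, so u = v.
With f(0) = 0 this makes f injective on all of ℤ/41ℤ, hence bijective (finite equal-size domain and codomain). In particular f is surjective.
Since f is surjective, we find the preimage of 8. The inverse of x ↦ x^33 on (ℤ/41ℤ)^× is x ↦ x^17, because 33·17 = 561 = 14·40 + 1 ≡ 1 (mod 40) and x^{40} = 1 for x ≠ 0 (Fermat). So f⁻¹(8) = 8^17 mod 41.
Repeated squaring mod 41: 8^1 ≡ 8, 8^2 ≡ 8² = 64 ≡ 23, 8^4 ≡ 23² = 529 ≡ 37, 8^8 ≡ 37² = 1369 ≡ 16, 8^16 ≡ 16² = 256 ≡ 10. Since 17 = 16 + 1, 8^17 ≡ 10·8: 10·8 = 80 ≡ 39. So 8^17 ≡ 39 (mod 41).
Hence f⁻¹(8) = 39.

39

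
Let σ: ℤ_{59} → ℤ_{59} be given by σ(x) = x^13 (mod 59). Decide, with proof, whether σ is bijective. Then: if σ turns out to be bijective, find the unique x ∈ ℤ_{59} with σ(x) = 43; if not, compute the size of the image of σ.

Since 59 is prime, the nonzero elements of ℤ_{59} form a cyclic group of order 58.
As gcd(13, 58) = 1, raising to the 13th power is a bijection on this group: if a^13 ≡ b^13 then (ab^{−1})^13 = 1, and the only element of order dividing gcd(13, 58) = 1 is 1, so a = b.
With σ(0) = 0 this makes σ injective on all of ℤ_{59}, hence bijective (finite equal-size domain and codomain). In particular σ is bijective.
Since σ is bijective, we find the preimage of 43. The inverse of x ↦ x^13 on (ℤ_{59})^× is x ↦ x^9, because 13·9 = 117 = 2·58 + 1 ≡ 1 (mod 58) and x^{58} = 1 for x ≠ 0 (Fermat). So σ⁻¹(43) = 43^9 mod 59.
Repeated squaring mod 59: 43^1 ≡ 43, 43^2 ≡ 43² = 1849 ≡ 20, 43^4 ≡ 20² = 400 ≡ 46, 43^8 ≡ 46² = 2116 ≡ 51. Since 9 = 8 + 1, 43^9 ≡ 51·43: 51·43 = 2193 ≡ 10. So 43^9 ≡ 10 (mod 59).
Hence σ⁻¹(43) = 10.

10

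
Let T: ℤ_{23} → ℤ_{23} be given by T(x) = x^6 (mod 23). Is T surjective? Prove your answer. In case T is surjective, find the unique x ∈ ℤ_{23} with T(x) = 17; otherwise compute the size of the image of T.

12

T(11): Repeated squaring mod 23: 11^1 ≡ 11, 11^2 ≡ 11² = 121 ≡ 6, 11^4 ≡ 6² = 36 ≡ 13. Since 6 = 4 + 2, 11^6 ≡ 13·6: 13·6 = 78 ≡ 9. So 11^6 ≡ 9 (mod 23).
T(12): Repeated squaring mod 23: 12^1 ≡ 12, 12^2 ≡ 12² = 144 ≡ 6, 12^4 ≡ 6² = 36 ≡ 13. Since 6 = 4 + 2, 12^6 ≡ 13·6: 13·6 = 78 ≡ 9. So 12^6 ≡ 9 (mod 23).
So T(11) = T(12) = 9 while 11 ≠ 12, thus T is not injective.
A non-injective map from the 23-element set ℤ_{23} to itself takes at most 22 distinct values, so it cannot be surjective. Hence T is not surjective.
Since T is not surjective, we determine |image(T)|. Computing x^6 mod 23 for each x (by repeated squaring, reducing mod 23 at every step), the values T(0), T(1), …, T(22) are: 0, 1, 18, 16, 2, 8, 12, 4, 13, 3, 6, 9, 9, 6, 3, 13, 4, 12, 8, 2, 16, 18, 1.
The distinct values are {0, 1, 2, 3, 4, 6, 8, 9, 12, 13, 16, 18}; there are 12 of them.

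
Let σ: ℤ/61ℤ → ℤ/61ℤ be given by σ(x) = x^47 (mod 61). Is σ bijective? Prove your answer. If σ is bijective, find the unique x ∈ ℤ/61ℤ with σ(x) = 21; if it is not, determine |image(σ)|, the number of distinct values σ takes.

Since 61 is prime, the nonzero elements of ℤ/61ℤ form a cyclic group of order 60.
As gcd(47, 60) = 1, raising to the 47th power is a bijection on this group: if s^47 ≡ t^47 then (st^{−1})^47 = 1, and the only element of order dividing gcd(47, 60) = 1 is 1, so s = t.
With σ(0) = 0 this makes σ injective on all of ℤ/61ℤ, hence bijective (finite equal-size domain and codomain). In particular σ is bijective.
Since σ is bijective, we find the preimage of 21. The inverse of x ↦ x^47 on (ℤ/61ℤ)^× is x ↦ x^23, because 47·23 = 1081 = 18·60 + 1 ≡ 1 (mod 60) and x^{60} = 1 for x ≠ 0 (Fermat). So σ⁻¹(21) = 21^23 mod 61.
Repeated squaring mod 61: 21^1 ≡ 21, 21^2 ≡ 21² = 441 ≡ 14, 21^4 ≡ 14² = 196 ≡ 13, 21^8 ≡ 13² = 169 ≡ 47, 21^16 ≡ 47² = 2209 ≡ 13. Since 23 = 16 + 4 + 2 + 1, 21^23 ≡ 13·13·14·21: 13·13 = 169 ≡ 47, then 47·14 = 658 ≡ 48, then 48·21 = 1008 ≡ 32. So 21^23 ≡ 32 (mod 61).
Hence σ⁻¹(21) = 32.

32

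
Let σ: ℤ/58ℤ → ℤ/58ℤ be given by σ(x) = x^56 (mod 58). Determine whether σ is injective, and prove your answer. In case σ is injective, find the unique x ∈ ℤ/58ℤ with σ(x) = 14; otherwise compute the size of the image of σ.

4

σ(1) = 1^56 = 1.
σ(3): Repeated squaring mod 58: 3^1 ≡ 3, 3^2 ≡ 3² = 9, 3^4 ≡ 9² = 81 ≡ 23, 3^8 ≡ 23² = 529 ≡ 7, 3^16 ≡ 7² = 49, 3^32 ≡ 49² = 2401 ≡ 23. Since 56 = 32 + 16 + 8, 3^56 ≡ 23·49·7: 23·49 = 1127 ≡ 25, then 25·7 = 175 ≡ 1. So 3^56 ≡ 1 (mod 58).
So σ(1) = σ(3) = 1 while 1 ≠ 3, therefore σ is not injective.
Since σ is not injective, we determine |image(σ)|. Computing x^56 mod 58 for each x (by repeated squaring, reducing mod 58 at every step), the values σ(0), σ(1), …, σ(57) are: 0, 1, 30, 1, 30, 1, 30, 1, 30, 1, 30, 1, 30, 1, 30, 1, 30, 1, 30, 1, 30, 1, 30, 1, 30, 1, 30, 1, 30, 29, 30, 1, 30, 1, 30, 1, 30, 1, 30, 1, 30, 1, 30, 1, 30, 1, 30, 1, 30, 1, 30, 1, 30, 1, 30, 1, 30, 1.
The distinct values are {0, 1, 29, 30}; there are 4 of them.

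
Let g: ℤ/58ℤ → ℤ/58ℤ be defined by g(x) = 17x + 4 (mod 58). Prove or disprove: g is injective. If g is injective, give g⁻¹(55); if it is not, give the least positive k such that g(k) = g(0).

3

Suppose g(u) = g(v) in ℤ/58ℤ. Then 17u + 4 ≡ 17v + 4 (mod 58), thus 17(u − v) ≡ 0 (mod 58).
Since gcd(17, 58) = 1, 17 is invertible modulo 58, thus u − v ≡ 0 (mod 58), i.e. u = v.
Therefore g is injective.
We now compute 17⁻¹ mod 58 explicitly. Euclid's algorithm: 58 = 3·17 + 7, 17 = 2·7 + 3, 7 = 2·3 + 1; back-substituting gives 1 = 41·17 − 12·58, so 17⁻¹ ≡ 41 (mod 58).
Since g is injective, we find g⁻¹(55): we need 17x ≡ 55 − 4 ≡ 51 (mod 58). Using 17⁻¹ = 41: x ≡ 41·51 = 2091 = 36·58 + 3, so x = 3.
Check: g(3) = 17·3 + 4 = 55 ≡ 55 (mod 58).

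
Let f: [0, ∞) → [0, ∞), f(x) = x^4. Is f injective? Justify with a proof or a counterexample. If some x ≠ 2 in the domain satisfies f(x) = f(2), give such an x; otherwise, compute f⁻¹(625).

On [0, ∞), x ↦ x^4 is strictly increasing, so f(u) = f(v) forces u = v. Hence f is injective.
Since x ↦ x^4 is strictly increasing on [0, ∞), it is injective there, so no x ≠ 2 in the domain has f(x) = f(2). We therefore compute f⁻¹(625) = 625^{1/4} = 5 (indeed 5^4 = 625).

5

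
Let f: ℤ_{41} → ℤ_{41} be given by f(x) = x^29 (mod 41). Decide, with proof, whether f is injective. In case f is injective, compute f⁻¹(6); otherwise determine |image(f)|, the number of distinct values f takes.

22

Since 41 is prime, the nonzero elements of ℤ_{41} form a cyclic group of order 40.
As gcd(29, 40) = 1, raising to the 29th power is a bijection on this group: if a^29 ≡ b^29 then (ab^{−1})^29 = 1, and the only element of order dividing gcd(29, 40) = 1 is 1, so a = b.
With f(0) = 0 this makes f injective on all of ℤ_{41}, hence bijective (finite equal-size domain and codomain). In particular f is injective.
Since f is injective, we find the preimage of 6. The inverse of x ↦ x^29 on (ℤ_{41})^× is x ↦ x^29, because 29·29 = 841 = 21·40 + 1 ≡ 1 (mod 40) and x^{40} = 1 for x ≠ 0 (Fermat). So f⁻¹(6) = 6^29 mod 41.
Repeated squaring mod 41: 6^1 ≡ 6, 6^2 ≡ 6² = 36, 6^4 ≡ 36² = 1296 ≡ 25, 6^8 ≡ 25² = 625 ≡ 10, 6^16 ≡ 10² = 100 ≡ 18. Since 29 = 16 + 8 + 4 + 1, 6^29 ≡ 18·10·25·6: 18·10 = 180 ≡ 16, then 16·25 = 400 ≡ 31, then 31·6 = 186 ≡ 22. So 6^29 ≡ 22 (mod 41).
Hence f⁻¹(6) = 22.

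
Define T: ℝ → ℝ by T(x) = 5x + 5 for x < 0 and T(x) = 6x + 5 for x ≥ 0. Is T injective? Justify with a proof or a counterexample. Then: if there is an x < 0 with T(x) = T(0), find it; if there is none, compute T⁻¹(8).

Both pieces are strictly increasing (slopes 5 and 6), so each is injective on its own interval.
The left piece maps (−∞, 0) onto (−∞, 5); the right piece maps [0, ∞) onto [5, ∞).
These images are disjoint, so no value is attained by both pieces. Hence T is injective.
Because the two images are disjoint, no x < 0 has T(x) = T(0), so we compute T⁻¹(8): 8 lies in [5, ∞), so solve 6x + 5 = 8: x = (8 − 5)/6 = 1/2.

1/2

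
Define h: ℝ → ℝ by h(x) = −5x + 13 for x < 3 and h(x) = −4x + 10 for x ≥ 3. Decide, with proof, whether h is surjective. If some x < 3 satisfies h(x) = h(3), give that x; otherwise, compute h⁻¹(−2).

3

Both pieces are strictly decreasing (slopes −5 and −4), so each is injective on its own interval.
The left piece maps (−∞, 3) onto (−2, ∞); the right piece maps [3, ∞) onto (−∞, −2].
These images together cover ℝ, so h is surjective.
Because the two images are disjoint, no x < 3 has h(x) = h(3), so we compute h⁻¹(−2): −2 lies in (−∞, −2], so solve −4x + 10 = −2: x = (−2 − 10)/(−4) = 3.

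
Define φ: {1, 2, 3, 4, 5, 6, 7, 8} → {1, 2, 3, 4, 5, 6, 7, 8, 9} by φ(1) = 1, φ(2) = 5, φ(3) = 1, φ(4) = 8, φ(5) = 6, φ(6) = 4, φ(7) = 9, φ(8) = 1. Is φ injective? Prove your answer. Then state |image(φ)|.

φ(1) = 1 = φ(3) with 1 ≠ 3, so φ is not injective.
The image of φ is {1, 4, 5, 6, 8, 9}, which has 6 elements.

6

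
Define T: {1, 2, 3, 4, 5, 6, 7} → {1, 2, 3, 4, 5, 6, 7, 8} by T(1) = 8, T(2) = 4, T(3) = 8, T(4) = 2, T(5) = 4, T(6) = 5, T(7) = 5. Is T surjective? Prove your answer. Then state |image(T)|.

No element maps to 1, so T is not surjective.
The image of T is {2, 4, 5, 8}, which has 4 elements.

4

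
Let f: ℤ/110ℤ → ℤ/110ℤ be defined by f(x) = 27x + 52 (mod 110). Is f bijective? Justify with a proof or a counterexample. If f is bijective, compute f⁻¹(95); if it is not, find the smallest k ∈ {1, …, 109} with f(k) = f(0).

Recall that f is injective if f(u) = f(v) implies u = v.
If f(u) = f(v), then 27u ≡ 27v (mod 110). Because gcd(27, 110) = 1, we may cancel 27 to get u ≡ v (mod 110).
We now compute 27⁻¹ mod 110 explicitly. Euclid's algorithm: 110 = 4·27 + 2, 27 = 13·2 + 1; back-substituting gives 1 = 53·27 − 13·110, so 27⁻¹ ≡ 53 (mod 110).
Then y ↦ 53(y − 52) is a two-sided inverse to f, so every y ∈ ℤ/110ℤ has a preimage.
Hence f is bijective.
Since f is bijective, we compute f⁻¹(95): solve 27x + 52 ≡ 95 (mod 110), i.e. 27x ≡ 43 (mod 110).
Multiplying by 27⁻¹ = 53 gives x ≡ 53·43 = 2279 = 20·110 + 79 ≡ 79 (mod 110).
Check: f(79) = 27·79 + 52 = 2185 = 19·110 + 95 ≡ 95 (mod 110).

79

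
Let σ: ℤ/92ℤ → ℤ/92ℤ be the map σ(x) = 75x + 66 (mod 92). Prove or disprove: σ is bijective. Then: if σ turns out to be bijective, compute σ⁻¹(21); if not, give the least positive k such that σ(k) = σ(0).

73

If σ(s) = σ(t), then 75s ≡ 75t (mod 92). Because gcd(75, 92) = 1, we may cancel 75 to get s ≡ t (mod 92).
We now compute 75⁻¹ mod 92 explicitly. Euclid's algorithm: 92 = 1·75 + 17, 75 = 4·17 + 7, 17 = 2·7 + 3, 7 = 2·3 + 1; back-substituting gives 1 = 27·75 − 22·92, so 75⁻¹ ≡ 27 (mod 92).
Then y ↦ 27(y − 66) is a two-sided inverse to σ, so every y ∈ ℤ/92ℤ has a preimage.
So σ is bijective.
Since σ is bijective, we find σ⁻¹(21): we need 75x ≡ 21 − 66 ≡ 47 (mod 92). Using 75⁻¹ = 27: x ≡ 27·47 = 1269 = 13·92 + 73, so x = 73.
Check: σ(73) = 75·73 + 66 = 5541 = 60·92 + 21 ≡ 21 (mod 92).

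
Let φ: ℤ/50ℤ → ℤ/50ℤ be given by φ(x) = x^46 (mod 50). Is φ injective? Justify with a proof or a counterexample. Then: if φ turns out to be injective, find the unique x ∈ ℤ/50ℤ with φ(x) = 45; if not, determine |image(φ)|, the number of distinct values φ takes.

φ(0) = 0^46 = 0.
φ(10): Repeated squaring mod 50: 10^1 ≡ 10, 10^2 ≡ 10² = 100 ≡ 0, 10^4 ≡ 0² = 0, 10^8 ≡ 0² = 0, 10^16 ≡ 0² = 0, 10^32 ≡ 0² = 0. Since 46 = 32 + 8 + 4 + 2, 10^46 ≡ 0·0·0·0: 0·0 = 0, then 0·0 = 0, then 0·0 = 0. So 10^46 ≡ 0 (mod 50).
So φ(0) = φ(10) = 0 while 0 ≠ 10, therefore φ is not injective.
Since φ is not injective, we determine |image(φ)|. Computing x^46 mod 50 for each x (by repeated squaring, reducing mod 50 at every step), the values φ(0), φ(1), …, φ(49) are: 0, 1, 14, 29, 46, 25, 6, 49, 44, 41, 0, 11, 34, 9, 36, 25, 16, 19, 24, 31, 0, 21, 4, 39, 26, 25, 26, 39, 4, 21, 0, 31, 24, 19, 16, 25, 36, 9, 34, 11, 0, 41, 44, 49, 6, 25, 46, 29, 14, 1.
The distinct values are {0, 1, 4, 6, 9, 11, 14, 16, 19, 21, 24, 25, 26, 29, 31, 34, 36, 39, 41, 44, 46, 49}; there are 22 of them.

22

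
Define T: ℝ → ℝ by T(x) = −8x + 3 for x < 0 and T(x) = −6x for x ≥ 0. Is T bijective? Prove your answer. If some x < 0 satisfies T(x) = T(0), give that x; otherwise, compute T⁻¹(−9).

3/2

Both pieces are strictly decreasing (slopes −8 and −6), so each is injective on its own interval.
The left piece maps (−∞, 0) onto (3, ∞); the right piece maps [0, ∞) onto (−∞, 0].
The images leave a gap (3 has no preimage), so T is not surjective, hence not bijective.
Because the two images are disjoint, no x < 0 has T(x) = T(0), so we compute T⁻¹(−9): −9 lies in (−∞, 0], so solve −6x = −9: x = (−9 − 0)/(−6) = 3/2.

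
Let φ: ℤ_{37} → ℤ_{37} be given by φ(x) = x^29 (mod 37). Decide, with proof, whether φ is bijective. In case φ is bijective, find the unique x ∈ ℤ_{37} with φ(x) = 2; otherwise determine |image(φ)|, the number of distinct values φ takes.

32

Since 37 is prime, the nonzero elements of ℤ_{37} form a cyclic group of order 36.
As gcd(29, 36) = 1, raising to the 29th power is a bijection on this group: if s^29 ≡ t^29 then (st^{−1})^29 = 1, and the only element of order dividing gcd(29, 36) = 1 is 1, so s = t.
With φ(0) = 0 this makes φ injective on all of ℤ_{37}, hence bijective (finite equal-size domain and codomain). In particular φ is bijective.
Since φ is bijective, we find the preimage of 2. The inverse of x ↦ x^29 on (ℤ_{37})^× is x ↦ x^5, because 29·5 = 145 = 4·36 + 1 ≡ 1 (mod 36) and x^{36} = 1 for x ≠ 0 (Fermat). So φ⁻¹(2) = 2^5 mod 37.
Repeated squaring mod 37: 2^1 ≡ 2, 2^2 ≡ 2² = 4, 2^4 ≡ 4² = 16. Since 5 = 4 + 1, 2^5 ≡ 16·2: 16·2 = 32. So 2^5 ≡ 32 (mod 37).
Hence φ⁻¹(2) = 32.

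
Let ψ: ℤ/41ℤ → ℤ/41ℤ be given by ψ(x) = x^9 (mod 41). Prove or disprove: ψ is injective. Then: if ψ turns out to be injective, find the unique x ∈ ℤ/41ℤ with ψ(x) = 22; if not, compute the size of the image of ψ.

Since 41 is prime, the nonzero elements of ℤ/41ℤ form a cyclic group of order 40.
As gcd(9, 40) = 1, raising to the 9th power is a bijection on this group: if s^9 ≡ t^9 then (st^{−1})^9 = 1, and the only element of order dividing gcd(9, 40) = 1 is 1, so s = t.
With ψ(0) = 0 this makes ψ injective on all of ℤ/41ℤ, hence bijective (finite equal-size domain and codomain). In particular ψ is injective.
Since ψ is injective, we find the preimage of 22. The inverse of x ↦ x^9 on (ℤ/41ℤ)^× is x ↦ x^9, because 9·9 = 81 = 2·40 + 1 ≡ 1 (mod 40) and x^{40} = 1 for x ≠ 0 (Fermat). So ψ⁻¹(22) = 22^9 mod 41.
Repeated squaring mod 41: 22^1 ≡ 22, 22^2 ≡ 22² = 484 ≡ 33, 22^4 ≡ 33² = 1089 ≡ 23, 22^8 ≡ 23² = 529 ≡ 37. Since 9 = 8 + 1, 22^9 ≡ 37·22: 37·22 = 814 ≡ 35. So 22^9 ≡ 35 (mod 41).
Hence ψ⁻¹(22) = 35.

35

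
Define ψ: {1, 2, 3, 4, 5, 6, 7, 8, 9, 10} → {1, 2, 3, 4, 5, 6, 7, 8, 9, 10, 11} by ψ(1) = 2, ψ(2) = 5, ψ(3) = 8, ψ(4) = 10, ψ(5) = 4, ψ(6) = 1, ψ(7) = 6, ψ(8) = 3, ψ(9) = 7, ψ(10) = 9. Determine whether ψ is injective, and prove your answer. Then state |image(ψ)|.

10

The values ψ(1), …, ψ(10) are 2, 5, 8, 10, 4, 1, 6, 3, 7, 9 — all distinct.
So ψ(s) = ψ(t) only when s = t, and ψ is injective.
The image of ψ is {1, 2, 3, 4, 5, 6, 7, 8, 9, 10}, which has 10 elements.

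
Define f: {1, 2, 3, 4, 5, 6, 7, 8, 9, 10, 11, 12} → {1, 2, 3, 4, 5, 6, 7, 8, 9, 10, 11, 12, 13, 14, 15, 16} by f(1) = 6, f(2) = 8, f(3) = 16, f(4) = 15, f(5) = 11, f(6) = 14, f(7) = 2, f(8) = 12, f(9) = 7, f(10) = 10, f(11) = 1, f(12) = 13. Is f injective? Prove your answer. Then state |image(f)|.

12

The values f(1), …, f(12) are 6, 8, 16, 15, 11, 14, 2, 12, 7, 10, 1, 13 — all distinct.
So f(s) = f(t) only when s = t, and f is injective.
The image of f is {1, 2, 6, 7, 8, 10, 11, 12, 13, 14, 15, 16}, which has 12 elements.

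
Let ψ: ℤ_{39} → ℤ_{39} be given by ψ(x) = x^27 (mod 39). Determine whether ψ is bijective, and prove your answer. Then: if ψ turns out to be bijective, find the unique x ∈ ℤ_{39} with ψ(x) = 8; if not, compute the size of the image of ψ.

ψ(2): Repeated squaring mod 39: 2^1 ≡ 2, 2^2 ≡ 2² = 4, 2^4 ≡ 4² = 16, 2^8 ≡ 16² = 256 ≡ 22, 2^16 ≡ 22² = 484 ≡ 16. Since 27 = 16 + 8 + 2 + 1, 2^27 ≡ 16·22·4·2: 16·22 = 352 ≡ 1, then 1·4 = 4, then 4·2 = 8. So 2^27 ≡ 8 (mod 39).
ψ(5): Repeated squaring mod 39: 5^1 ≡ 5, 5^2 ≡ 5² = 25, 5^4 ≡ 25² = 625 ≡ 1, 5^8 ≡ 1² = 1, 5^16 ≡ 1² = 1. Since 27 = 16 + 8 + 2 + 1, 5^27 ≡ 1·1·25·5: 1·1 = 1, then 1·25 = 25, then 25·5 = 125 ≡ 8. So 5^27 ≡ 8 (mod 39).
So ψ(2) = ψ(5) = 8 while 2 ≠ 5, so ψ is not injective, hence not bijective.
Since ψ is not bijective, we determine |image(ψ)|. Computing x^27 mod 39 for each x (by repeated squaring, reducing mod 39 at every step), the values ψ(0), ψ(1), …, ψ(38) are: 0, 1, 8, 27, 25, 8, 21, 31, 5, 27, 25, 5, 12, 13, 14, 21, 1, 38, 21, 34, 5, 18, 1, 38, 18, 25, 26, 27, 34, 14, 12, 34, 8, 18, 31, 14, 12, 31, 38.
The distinct values are {0, 1, 5, 8, 12, 13, 14, 18, 21, 25, 26, 27, 31, 34, 38}; there are 15 of them.

15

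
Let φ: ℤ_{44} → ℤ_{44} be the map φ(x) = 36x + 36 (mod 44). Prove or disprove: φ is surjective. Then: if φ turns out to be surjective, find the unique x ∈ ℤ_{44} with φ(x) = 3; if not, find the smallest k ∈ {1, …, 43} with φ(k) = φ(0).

By definition, φ is surjective if every y in the codomain equals φ(x) for some x in the domain.
Since gcd(36, 44) = 4, we have 36x ≡ 0 (mod 4) for all x, so φ(x) ≡ 0 (mod 4).
But 1 ≢ 0 (mod 4), so 1 ∈ ℤ_{44} has no preimage. Hence φ is not surjective.
Since φ is not surjective, we find the least positive k with φ(k) = φ(0): this means 36k ≡ 0 (mod 44), i.e. 44 ∣ 36k. Since gcd(36, 44) = 4, dividing through by 4 this holds exactly when 11 ∣ 9k, and as gcd(9, 11) = 1, exactly when 11 ∣ k.
The smallest positive such k is 11.

11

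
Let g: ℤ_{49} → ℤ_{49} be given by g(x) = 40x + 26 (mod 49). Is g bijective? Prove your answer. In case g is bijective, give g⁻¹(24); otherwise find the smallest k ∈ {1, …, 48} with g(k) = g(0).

By definition, g is injective if g(a) = g(b) implies a = b.
If g(a) = g(b), then 40a ≡ 40b (mod 49). Because gcd(40, 49) = 1, we may cancel 40 to get a ≡ b (mod 49).
We now compute 40⁻¹ mod 49 explicitly. Euclid's algorithm: 49 = 1·40 + 9, 40 = 4·9 + 4, 9 = 2·4 + 1; back-substituting gives 1 = 38·40 − 31·49, so 40⁻¹ ≡ 38 (mod 49).
For any y ∈ ℤ_{49}, x = 38(y − 26) mod 49 satisfies g(x) = 40·38(y − 26) + 26 ≡ y (since 40·38 ≡ 1 mod 49). So every y has a preimage.
Therefore g is bijective.
Since g is bijective, we compute g⁻¹(24): solve 40x + 26 ≡ 24 (mod 49), i.e. 40x ≡ 47 (mod 49).
Multiplying by 40⁻¹ = 38 gives x ≡ 38·47 = 1786 = 36·49 + 22 ≡ 22 (mod 49).
Check: g(22) = 40·22 + 26 = 906 = 18·49 + 24 ≡ 24 (mod 49).

22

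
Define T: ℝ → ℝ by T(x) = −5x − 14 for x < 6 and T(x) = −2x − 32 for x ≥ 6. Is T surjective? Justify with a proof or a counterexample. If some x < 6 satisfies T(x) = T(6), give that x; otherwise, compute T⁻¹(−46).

Both pieces are strictly decreasing (slopes −5 and −2), so each is injective on its own interval.
The left piece maps (−∞, 6) onto (−44, ∞); the right piece maps [6, ∞) onto (−∞, −44].
These images together cover ℝ, so T is surjective.
Because the two images are disjoint, no x < 6 has T(x) = T(6), so we compute T⁻¹(−46): −46 lies in (−∞, −44], so solve −2x − 32 = −46: x = (−46 + 32)/(−2) = 7.

7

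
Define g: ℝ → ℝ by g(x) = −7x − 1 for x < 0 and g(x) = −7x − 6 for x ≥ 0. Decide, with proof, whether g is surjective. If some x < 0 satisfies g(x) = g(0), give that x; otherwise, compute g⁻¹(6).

Both pieces are strictly decreasing (slopes −7 and −7), so each is injective on its own interval.
The left piece maps (−∞, 0) onto (−1, ∞); the right piece maps [0, ∞) onto (−∞, −6].
The union (−1, ∞) ∪ (−∞, −6] omits the interval between −1 and −6; in particular −1 has no preimage. So g is not surjective.
Because the two images are disjoint, no x < 0 has g(x) = g(0), so we compute g⁻¹(6): 6 lies in (−1, ∞), so solve −7x − 1 = 6: x = (6 + 1)/(−7) = −1.

-1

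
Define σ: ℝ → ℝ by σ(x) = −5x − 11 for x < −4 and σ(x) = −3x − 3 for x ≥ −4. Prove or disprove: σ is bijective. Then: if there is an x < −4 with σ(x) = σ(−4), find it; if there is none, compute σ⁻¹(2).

-5/3

Both pieces are strictly decreasing (slopes −5 and −3), so each is injective on its own interval.
The left piece maps (−∞, −4) onto (9, ∞); the right piece maps [−4, ∞) onto (−∞, 9].
Since 9 = 9, the images partition ℝ: σ is injective and surjective, hence bijective.
Because the two images are disjoint, no x < −4 has σ(x) = σ(−4), so we compute σ⁻¹(2): 2 lies in (−∞, 9], so solve −3x − 3 = 2: x = (2 + 3)/(−3) = −5/3.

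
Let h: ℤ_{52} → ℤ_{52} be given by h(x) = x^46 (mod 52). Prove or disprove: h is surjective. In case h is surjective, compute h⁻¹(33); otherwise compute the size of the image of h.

h(12): Repeated squaring mod 52: 12^1 ≡ 12, 12^2 ≡ 12² = 144 ≡ 40, 12^4 ≡ 40² = 1600 ≡ 40, 12^8 ≡ 40² = 1600 ≡ 40, 12^16 ≡ 40² = 1600 ≡ 40, 12^32 ≡ 40² = 1600 ≡ 40. Since 46 = 32 + 8 + 4 + 2, 12^46 ≡ 40·40·40·40: 40·40 = 1600 ≡ 40, then 40·40 = 1600 ≡ 40, then 40·40 = 1600 ≡ 40. So 12^46 ≡ 40 (mod 52).
h(14): Repeated squaring mod 52: 14^1 ≡ 14, 14^2 ≡ 14² = 196 ≡ 40, 14^4 ≡ 40² = 1600 ≡ 40, 14^8 ≡ 40² = 1600 ≡ 40, 14^16 ≡ 40² = 1600 ≡ 40, 14^32 ≡ 40² = 1600 ≡ 40. Since 46 = 32 + 8 + 4 + 2, 14^46 ≡ 40·40·40·40: 40·40 = 1600 ≡ 40, then 40·40 = 1600 ≡ 40, then 40·40 = 1600 ≡ 40. So 14^46 ≡ 40 (mod 52).
So h(12) = h(14) = 40 while 12 ≠ 14, thus h is not injective.
A non-injective map from the 52-element set ℤ_{52} to itself takes at most 51 distinct values, so it cannot be surjective. Thus h is not surjective.
Since h is not surjective, we determine |image(h)|. Computing x^46 mod 52 for each x (by repeated squaring, reducing mod 52 at every step), the values h(0), h(1), …, h(51) are: 0, 1, 36, 29, 48, 25, 4, 17, 12, 9, 16, 49, 40, 13, 40, 49, 16, 9, 12, 17, 4, 25, 48, 29, 36, 1, 0, 1, 36, 29, 48, 25, 4, 17, 12, 9, 16, 49, 40, 13, 40, 49, 16, 9, 12, 17, 4, 25, 48, 29, 36, 1.
The distinct values are {0, 1, 4, 9, 12, 13, 16, 17, 25, 29, 36, 40, 48, 49}; there are 14 of them.

14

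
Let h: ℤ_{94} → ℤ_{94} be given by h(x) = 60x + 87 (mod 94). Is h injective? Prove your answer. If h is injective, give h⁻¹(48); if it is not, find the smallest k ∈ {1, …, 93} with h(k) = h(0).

47

We have gcd(60, 94) = 2 > 1. Taking s = 0 and t = 47: h(0) = 87 and h(47) = 60·47 + 87 = 2907 ≡ 87 (mod 94).
So h(0) = h(47) while 0 ≠ 47, hence h is not injective.
Since h is not injective, we find the least positive k with h(k) = h(0): this means 60k ≡ 0 (mod 94), i.e. 94 ∣ 60k. Since gcd(60, 94) = 2, dividing through by 2 this holds exactly when 47 ∣ 30k, and as gcd(30, 47) = 1, exactly when 47 ∣ k.
The smallest positive such k is 47.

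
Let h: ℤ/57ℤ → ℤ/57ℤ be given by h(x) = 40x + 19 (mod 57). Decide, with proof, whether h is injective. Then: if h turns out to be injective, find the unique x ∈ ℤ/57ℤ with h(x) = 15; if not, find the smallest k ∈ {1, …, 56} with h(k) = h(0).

Suppose h(u) = h(v) in ℤ/57ℤ. Then 40u + 19 ≡ 40v + 19 (mod 57), thus 40(u − v) ≡ 0 (mod 57).
Since gcd(40, 57) = 1, 40 is invertible modulo 57, hence u − v ≡ 0 (mod 57), i.e. u = v.
Hence h is injective.
We now compute 40⁻¹ mod 57 explicitly. Euclid's algorithm: 57 = 1·40 + 17, 40 = 2·17 + 6, 17 = 2·6 + 5, 6 = 1·5 + 1; back-substituting gives 1 = 10·40 − 7·57, so 40⁻¹ ≡ 10 (mod 57).
Since h is injective, we find h⁻¹(15): we need 40x ≡ 15 − 19 ≡ 53 (mod 57). Using 40⁻¹ = 10: x ≡ 10·53 = 530 = 9·57 + 17, so x = 17.
Check: h(17) = 40·17 + 19 = 699 = 12·57 + 15 ≡ 15 (mod 57).

17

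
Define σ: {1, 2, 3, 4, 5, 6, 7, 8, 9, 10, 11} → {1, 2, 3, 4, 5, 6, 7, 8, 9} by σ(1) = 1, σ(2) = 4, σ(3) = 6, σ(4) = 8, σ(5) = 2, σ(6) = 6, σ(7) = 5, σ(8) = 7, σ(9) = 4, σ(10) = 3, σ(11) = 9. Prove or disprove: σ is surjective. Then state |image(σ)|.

Every element of the codomain has a preimage: 1 = σ(1), 2 = σ(5), 3 = σ(10), 4 = σ(2), 5 = σ(7), 6 = σ(3), 7 = σ(8), 8 = σ(4), 9 = σ(11).
Thus σ is surjective.
The image of σ is {1, 2, 3, 4, 5, 6, 7, 8, 9}, which has 9 elements.

9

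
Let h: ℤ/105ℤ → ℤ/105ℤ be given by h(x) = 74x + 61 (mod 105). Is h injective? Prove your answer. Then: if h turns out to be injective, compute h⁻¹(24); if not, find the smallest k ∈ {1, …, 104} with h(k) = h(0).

Suppose h(u) = h(v) in ℤ/105ℤ. Then 74u + 61 ≡ 74v + 61 (mod 105), so 74(u − v) ≡ 0 (mod 105).
Since gcd(74, 105) = 1, 74 is invertible modulo 105, hence u − v ≡ 0 (mod 105), i.e. u = v.
Hence h is injective.
We now compute 74⁻¹ mod 105 explicitly. Euclid's algorithm: 105 = 1·74 + 31, 74 = 2·31 + 12, 31 = 2·12 + 7, 12 = 1·7 + 5, 7 = 1·5 + 2, 5 = 2·2 + 1; back-substituting gives 1 = 44·74 − 31·105, so 74⁻¹ ≡ 44 (mod 105).
Since h is injective, we compute h⁻¹(24): solve 74x + 61 ≡ 24 (mod 105), i.e. 74x ≡ 68 (mod 105).
Multiplying by 74⁻¹ = 44 gives x ≡ 44·68 = 2992 = 28·105 + 52 ≡ 52 (mod 105).
Check: h(52) = 74·52 + 61 = 3909 = 37·105 + 24 ≡ 24 (mod 105).

52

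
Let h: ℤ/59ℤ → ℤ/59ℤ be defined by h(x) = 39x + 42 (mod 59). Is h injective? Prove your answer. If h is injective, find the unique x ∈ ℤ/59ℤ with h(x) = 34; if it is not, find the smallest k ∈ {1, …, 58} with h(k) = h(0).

24

If h(x_1) = h(x_2), then 39x_1 ≡ 39x_2 (mod 59). Because gcd(39, 59) = 1, we may cancel 39 to get x_1 ≡ x_2 (mod 59).
Thus h is injective.
We now compute 39⁻¹ mod 59 explicitly. Euclid's algorithm: 59 = 1·39 + 20, 39 = 1·20 + 19, 20 = 1·19 + 1; back-substituting gives 1 = 56·39 − 37·59, so 39⁻¹ ≡ 56 (mod 59).
Since h is injective, we compute h⁻¹(34): solve 39x + 42 ≡ 34 (mod 59), i.e. 39x ≡ 51 (mod 59).
Multiplying by 39⁻¹ = 56 gives x ≡ 56·51 = 2856 = 48·59 + 24 ≡ 24 (mod 59).
Check: h(24) = 39·24 + 42 = 978 = 16·59 + 34 ≡ 34 (mod 59).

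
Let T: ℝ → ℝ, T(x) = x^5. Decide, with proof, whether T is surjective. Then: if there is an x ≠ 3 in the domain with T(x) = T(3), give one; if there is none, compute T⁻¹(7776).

6

For any y ∈ ℝ, x = y^{1/5} ∈ ℝ gives T(x) = y, so T is surjective.
Since x ↦ x^5 is strictly increasing on ℝ, it is injective there, so no x ≠ 3 in the domain has T(x) = T(3). We therefore compute T⁻¹(7776) = 7776^{1/5} = 6 (indeed 6^5 = 7776).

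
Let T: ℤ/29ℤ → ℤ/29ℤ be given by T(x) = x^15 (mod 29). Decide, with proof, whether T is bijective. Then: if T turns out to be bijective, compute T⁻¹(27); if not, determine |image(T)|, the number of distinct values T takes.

Since 29 is prime, the nonzero elements of ℤ/29ℤ form a cyclic group of order 28.
As gcd(15, 28) = 1, raising to the 15th power is a bijection on this group: if u^15 ≡ v^15 then (uv^{−1})^15 = 1, and the only element of order dividing gcd(15, 28) = 1 is 1, so u = v.
With T(0) = 0 this makes T injective on all of ℤ/29ℤ, hence bijective (finite equal-size domain and codomain). In particular T is bijective.
Since T is bijective, we find the preimage of 27. The inverse of x ↦ x^15 on (ℤ/29ℤ)^× is x ↦ x^15, because 15·15 = 225 = 8·28 + 1 ≡ 1 (mod 28) and x^{28} = 1 for x ≠ 0 (Fermat). So T⁻¹(27) = 27^15 mod 29.
Repeated squaring mod 29: 27^1 ≡ 27, 27^2 ≡ 27² = 729 ≡ 4, 27^4 ≡ 4² = 16, 27^8 ≡ 16² = 256 ≡ 24. Since 15 = 8 + 4 + 2 + 1, 27^15 ≡ 24·16·4·27: 24·16 = 384 ≡ 7, then 7·4 = 28, then 28·27 = 756 ≡ 2. So 27^15 ≡ 2 (mod 29).
Hence T⁻¹(27) = 2.

2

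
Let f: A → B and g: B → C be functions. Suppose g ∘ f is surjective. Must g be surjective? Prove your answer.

surjective

Let c ∈ C. Since g ∘ f is surjective, some a ∈ A has g(f(a)) = c. Then b = f(a) ∈ B satisfies g(b) = c. So g is surjective.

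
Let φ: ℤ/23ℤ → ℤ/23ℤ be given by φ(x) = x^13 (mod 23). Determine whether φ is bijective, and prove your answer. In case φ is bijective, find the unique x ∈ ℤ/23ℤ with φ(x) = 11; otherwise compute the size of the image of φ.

14

Since 23 is prime, the nonzero elements of ℤ/23ℤ form a cyclic group of order 22.
As gcd(13, 22) = 1, raising to the 13th power is a bijection on this group: if s^13 ≡ t^13 then (st^{−1})^13 = 1, and the only element of order dividing gcd(13, 22) = 1 is 1, so s = t.
With φ(0) = 0 this makes φ injective on all of ℤ/23ℤ, hence bijective (finite equal-size domain and codomain). In particular φ is bijective.
Since φ is bijective, we find the preimage of 11. The inverse of x ↦ x^13 on (ℤ/23ℤ)^× is x ↦ x^17, because 13·17 = 221 = 10·22 + 1 ≡ 1 (mod 22) and x^{22} = 1 for x ≠ 0 (Fermat). So φ⁻¹(11) = 11^17 mod 23.
Repeated squaring mod 23: 11^1 ≡ 11, 11^2 ≡ 11² = 121 ≡ 6, 11^4 ≡ 6² = 36 ≡ 13, 11^8 ≡ 13² = 169 ≡ 8, 11^16 ≡ 8² = 64 ≡ 18. Since 17 = 16 + 1, 11^17 ≡ 18·11: 18·11 = 198 ≡ 14. So 11^17 ≡ 14 (mod 23).
Hence φ⁻¹(11) = 14.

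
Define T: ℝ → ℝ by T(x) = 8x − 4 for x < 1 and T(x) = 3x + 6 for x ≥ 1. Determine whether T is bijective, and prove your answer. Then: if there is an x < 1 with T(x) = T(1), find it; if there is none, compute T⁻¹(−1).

Both pieces are strictly increasing (slopes 8 and 3), so each is injective on its own interval.
The left piece maps (−∞, 1) onto (−∞, 4); the right piece maps [1, ∞) onto [9, ∞).
The images leave a gap (4 has no preimage), so T is not surjective, hence not bijective.
Because the two images are disjoint, no x < 1 has T(x) = T(1), so we compute T⁻¹(−1): −1 lies in (−∞, 4), so solve 8x − 4 = −1: x = (−1 + 4)/8 = 3/8.

3/8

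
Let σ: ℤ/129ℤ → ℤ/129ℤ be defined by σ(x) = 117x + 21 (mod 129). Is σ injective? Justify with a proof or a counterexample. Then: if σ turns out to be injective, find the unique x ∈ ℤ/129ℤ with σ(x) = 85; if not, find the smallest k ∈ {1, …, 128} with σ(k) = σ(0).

Recall: injectivity means: for all x_1, x_2 in the domain, σ(x_1) = σ(x_2) implies x_1 = x_2.
We have gcd(117, 129) = 3 > 1. Taking x_1 = 0 and x_2 = 43: σ(0) = 21 and σ(43) = 117·43 + 21 = 5052 ≡ 21 (mod 129).
So σ(0) = σ(43) while 0 ≠ 43, so σ is not injective.
Since σ is not injective, we find the least positive k with σ(k) = σ(0): this means 117k ≡ 0 (mod 129), i.e. 129 ∣ 117k. Since gcd(117, 129) = 3, dividing through by 3 this holds exactly when 43 ∣ 39k, and as gcd(39, 43) = 1, exactly when 43 ∣ k.
The smallest positive such k is 43.

43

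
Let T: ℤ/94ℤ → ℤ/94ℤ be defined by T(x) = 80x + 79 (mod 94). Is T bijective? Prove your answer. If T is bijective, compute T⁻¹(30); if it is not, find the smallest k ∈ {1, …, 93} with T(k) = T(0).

47

Recall: T is injective when T(s) = T(t) forces s = t.
We have gcd(80, 94) = 2 > 1. Taking s = 0 and t = 47: T(0) = 79 and T(47) = 80·47 + 79 = 3839 ≡ 79 (mod 94).
So T(0) = T(47) while 0 ≠ 47, so T is not injective, hence not bijective.
Since T is not bijective, we find the least positive k with T(k) = T(0): this means 80k ≡ 0 (mod 94), i.e. 94 ∣ 80k. Since gcd(80, 94) = 2, dividing through by 2 this holds exactly when 47 ∣ 40k, and as gcd(40, 47) = 1, exactly when 47 ∣ k.
The smallest positive such k is 47.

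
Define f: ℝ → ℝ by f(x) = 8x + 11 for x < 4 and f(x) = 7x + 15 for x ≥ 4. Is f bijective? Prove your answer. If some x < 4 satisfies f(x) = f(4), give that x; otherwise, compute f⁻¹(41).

Both pieces are strictly increasing (slopes 8 and 7), so each is injective on its own interval.
The left piece maps (−∞, 4) onto (−∞, 43); the right piece maps [4, ∞) onto [43, ∞).
Since 43 = 43, the images partition ℝ: f is injective and surjective, hence bijective.
Because the two images are disjoint, no x < 4 has f(x) = f(4), so we compute f⁻¹(41): 41 lies in (−∞, 43), so solve 8x + 11 = 41: x = (41 − 11)/8 = 15/4.

15/4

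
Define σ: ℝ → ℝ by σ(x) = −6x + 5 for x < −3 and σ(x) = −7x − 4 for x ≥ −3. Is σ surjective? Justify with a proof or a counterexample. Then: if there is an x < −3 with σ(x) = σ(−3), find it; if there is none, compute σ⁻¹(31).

Both pieces are strictly decreasing (slopes −6 and −7), so each is injective on its own interval.
The left piece maps (−∞, −3) onto (23, ∞); the right piece maps [−3, ∞) onto (−∞, 17].
The union (23, ∞) ∪ (−∞, 17] omits the interval between 23 and 17; in particular 23 has no preimage. So σ is not surjective.
Because the two images are disjoint, no x < −3 has σ(x) = σ(−3), so we compute σ⁻¹(31): 31 lies in (23, ∞), so solve −6x + 5 = 31: x = (31 − 5)/(−6) = −13/3.

-13/3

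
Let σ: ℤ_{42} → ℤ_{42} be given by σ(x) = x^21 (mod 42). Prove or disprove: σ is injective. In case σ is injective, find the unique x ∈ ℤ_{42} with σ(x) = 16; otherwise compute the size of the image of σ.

σ(2): Repeated squaring mod 42: 2^1 ≡ 2, 2^2 ≡ 2² = 4, 2^4 ≡ 4² = 16, 2^8 ≡ 16² = 256 ≡ 4, 2^16 ≡ 4² = 16. Since 21 = 16 + 4 + 1, 2^21 ≡ 16·16·2: 16·16 = 256 ≡ 4, then 4·2 = 8. So 2^21 ≡ 8 (mod 42).
σ(8): Repeated squaring mod 42: 8^1 ≡ 8, 8^2 ≡ 8² = 64 ≡ 22, 8^4 ≡ 22² = 484 ≡ 22, 8^8 ≡ 22² = 484 ≡ 22, 8^16 ≡ 22² = 484 ≡ 22. Since 21 = 16 + 4 + 1, 8^21 ≡ 22·22·8: 22·22 = 484 ≡ 22, then 22·8 = 176 ≡ 8. So 8^21 ≡ 8 (mod 42).
So σ(2) = σ(8) = 8 while 2 ≠ 8, hence σ is not injective.
Since σ is not injective, we determine |image(σ)|. Computing x^21 mod 42 for each x (by repeated squaring, reducing mod 42 at every step), the values σ(0), σ(1), …, σ(41) are: 0, 1, 8, 27, 22, 41, 6, 7, 8, 15, 34, 29, 6, 13, 14, 15, 22, 41, 36, 13, 20, 21, 22, 29, 6, 1, 20, 27, 28, 29, 36, 13, 8, 27, 34, 35, 36, 1, 20, 15, 34, 41.
The distinct values are {0, 1, 6, 7, 8, 13, 14, 15, 20, 21, 22, 27, 28, 29, 34, 35, 36, 41}; there are 18 of them.

18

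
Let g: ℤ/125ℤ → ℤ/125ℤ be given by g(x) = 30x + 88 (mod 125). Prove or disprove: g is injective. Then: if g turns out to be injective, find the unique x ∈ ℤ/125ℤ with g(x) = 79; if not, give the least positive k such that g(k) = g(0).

Recall that g is injective when g(u) = g(v) forces u = v.
We have gcd(30, 125) = 5 > 1. Taking u = 0 and v = 25: g(0) = 88 and g(25) = 30·25 + 88 = 838 ≡ 88 (mod 125).
So g(0) = g(25) while 0 ≠ 25, so g is not injective.
Since g is not injective, we find the least positive k with g(k) = g(0): this means 30k ≡ 0 (mod 125), i.e. 125 ∣ 30k. Since gcd(30, 125) = 5, dividing through by 5 this holds exactly when 25 ∣ 6k, and as gcd(6, 25) = 1, exactly when 25 ∣ k.
The smallest positive such k is 25.

25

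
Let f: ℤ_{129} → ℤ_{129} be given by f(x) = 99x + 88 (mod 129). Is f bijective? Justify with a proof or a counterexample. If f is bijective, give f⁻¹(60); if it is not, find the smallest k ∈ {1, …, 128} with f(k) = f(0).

43

We have gcd(99, 129) = 3 > 1. Taking u = 0 and v = 43: f(0) = 88 and f(43) = 99·43 + 88 = 4345 ≡ 88 (mod 129).
So f(0) = f(43) while 0 ≠ 43, thus f is not injective, hence not bijective.
Since f is not bijective, we find the least positive k with f(k) = f(0): this means 99k ≡ 0 (mod 129), i.e. 129 ∣ 99k. Since gcd(99, 129) = 3, dividing through by 3 this holds exactly when 43 ∣ 33k, and as gcd(33, 43) = 1, exactly when 43 ∣ k.
The smallest positive such k is 43.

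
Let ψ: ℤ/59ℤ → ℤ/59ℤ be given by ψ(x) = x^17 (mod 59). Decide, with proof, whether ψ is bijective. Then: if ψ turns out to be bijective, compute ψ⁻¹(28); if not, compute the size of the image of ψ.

Since 59 is prime, the nonzero elements of ℤ/59ℤ form a cyclic group of order 58.
As gcd(17, 58) = 1, raising to the 17th power is a bijection on this group: if a^17 ≡ b^17 then (ab^{−1})^17 = 1, and the only element of order dividing gcd(17, 58) = 1 is 1, so a = b.
With ψ(0) = 0 this makes ψ injective on all of ℤ/59ℤ, hence bijective (finite equal-size domain and codomain). In particular ψ is bijective.
Since ψ is bijective, we find the preimage of 28. The inverse of x ↦ x^17 on (ℤ/59ℤ)^× is x ↦ x^41, because 17·41 = 697 = 12·58 + 1 ≡ 1 (mod 58) and x^{58} = 1 for x ≠ 0 (Fermat). So ψ⁻¹(28) = 28^41 mod 59.
Repeated squaring mod 59: 28^1 ≡ 28, 28^2 ≡ 28² = 784 ≡ 17, 28^4 ≡ 17² = 289 ≡ 53, 28^8 ≡ 53² = 2809 ≡ 36, 28^16 ≡ 36² = 1296 ≡ 57, 28^32 ≡ 57² = 3249 ≡ 4. Since 41 = 32 + 8 + 1, 28^41 ≡ 4·36·28: 4·36 = 144 ≡ 26, then 26·28 = 728 ≡ 20. So 28^41 ≡ 20 (mod 59).
Hence ψ⁻¹(28) = 20.

20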